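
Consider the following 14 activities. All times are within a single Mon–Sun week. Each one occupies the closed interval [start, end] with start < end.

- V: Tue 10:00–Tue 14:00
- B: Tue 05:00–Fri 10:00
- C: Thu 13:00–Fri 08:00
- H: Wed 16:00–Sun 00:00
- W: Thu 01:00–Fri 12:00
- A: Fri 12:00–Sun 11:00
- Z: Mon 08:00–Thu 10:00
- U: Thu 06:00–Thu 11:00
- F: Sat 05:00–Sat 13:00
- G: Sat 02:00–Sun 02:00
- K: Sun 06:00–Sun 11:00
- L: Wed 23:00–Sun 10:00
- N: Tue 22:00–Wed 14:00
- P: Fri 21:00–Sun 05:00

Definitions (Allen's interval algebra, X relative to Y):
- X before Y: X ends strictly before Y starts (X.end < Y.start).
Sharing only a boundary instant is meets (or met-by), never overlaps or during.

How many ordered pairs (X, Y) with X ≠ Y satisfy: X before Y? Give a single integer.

51

Checking all 182 ordered pairs for relation 'before'; matching pairs in alphabetical order:
(B, A): B before A ✓
(B, F): B before F ✓
(B, G): B before G ✓
(B, K): B before K ✓
(B, P): B before P ✓
(C, A): C before A ✓
(C, F): C before F ✓
(C, G): C before G ✓
(C, K): C before K ✓
(C, P): C before P ✓
(F, K): F before K ✓
(G, K): G before K ✓
(H, K): H before K ✓
(N, A): N before A ✓
(N, C): N before C ✓
(N, F): N before F ✓
(N, G): N before G ✓
(N, H): N before H ✓
(N, K): N before K ✓
(N, L): N before L ✓
(N, P): N before P ✓
(N, U): N before U ✓
(N, W): N before W ✓
(P, K): P before K ✓
... plus 27 further pairs not listed.
Count: 51.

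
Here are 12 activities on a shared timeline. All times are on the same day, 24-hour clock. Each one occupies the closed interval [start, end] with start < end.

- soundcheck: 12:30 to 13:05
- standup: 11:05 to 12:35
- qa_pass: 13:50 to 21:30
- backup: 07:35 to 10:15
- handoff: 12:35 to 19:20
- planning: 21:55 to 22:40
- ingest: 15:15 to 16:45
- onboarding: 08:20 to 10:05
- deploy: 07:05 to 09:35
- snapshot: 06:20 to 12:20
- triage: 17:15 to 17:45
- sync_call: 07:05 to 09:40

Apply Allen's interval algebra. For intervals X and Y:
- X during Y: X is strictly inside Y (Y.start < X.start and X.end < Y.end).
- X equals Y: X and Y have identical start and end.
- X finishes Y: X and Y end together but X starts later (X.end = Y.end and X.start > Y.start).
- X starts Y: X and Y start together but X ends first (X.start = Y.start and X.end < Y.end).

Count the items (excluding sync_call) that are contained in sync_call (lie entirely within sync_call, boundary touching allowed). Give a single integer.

1

Target sync_call = [07:05, 09:40].
backup [07:35, 10:15] → overlapped-by → no.
deploy [07:05, 09:35] → starts → counts.
handoff [12:35, 19:20] → after → no.
ingest [15:15, 16:45] → after → no.
onboarding [08:20, 10:05] → overlapped-by → no.
planning [21:55, 22:40] → after → no.
qa_pass [13:50, 21:30] → after → no.
snapshot [06:20, 12:20] → contains → no.
soundcheck [12:30, 13:05] → after → no.
standup [11:05, 12:35] → after → no.
triage [17:15, 17:45] → after → no.
Total: 1.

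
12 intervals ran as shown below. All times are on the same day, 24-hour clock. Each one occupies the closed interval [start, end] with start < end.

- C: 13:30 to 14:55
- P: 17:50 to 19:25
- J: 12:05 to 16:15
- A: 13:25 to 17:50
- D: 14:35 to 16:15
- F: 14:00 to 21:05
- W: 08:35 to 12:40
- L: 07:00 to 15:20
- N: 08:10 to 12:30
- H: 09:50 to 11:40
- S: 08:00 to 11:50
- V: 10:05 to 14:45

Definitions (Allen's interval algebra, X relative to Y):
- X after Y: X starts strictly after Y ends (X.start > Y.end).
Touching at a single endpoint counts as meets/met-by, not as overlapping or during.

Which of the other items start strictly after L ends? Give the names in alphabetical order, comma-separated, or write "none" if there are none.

Target L = [07:00, 15:20].
A [13:25, 17:50] → overlapped-by → no.
C [13:30, 14:55] → during → no.
D [14:35, 16:15] → overlapped-by → no.
F [14:00, 21:05] → overlapped-by → no.
H [09:50, 11:40] → during → no.
J [12:05, 16:15] → overlapped-by → no.
N [08:10, 12:30] → during → no.
P [17:50, 19:25] → after → yes.
S [08:00, 11:50] → during → no.
V [10:05, 14:45] → during → no.
W [08:35, 12:40] → during → no.
Result: P.

P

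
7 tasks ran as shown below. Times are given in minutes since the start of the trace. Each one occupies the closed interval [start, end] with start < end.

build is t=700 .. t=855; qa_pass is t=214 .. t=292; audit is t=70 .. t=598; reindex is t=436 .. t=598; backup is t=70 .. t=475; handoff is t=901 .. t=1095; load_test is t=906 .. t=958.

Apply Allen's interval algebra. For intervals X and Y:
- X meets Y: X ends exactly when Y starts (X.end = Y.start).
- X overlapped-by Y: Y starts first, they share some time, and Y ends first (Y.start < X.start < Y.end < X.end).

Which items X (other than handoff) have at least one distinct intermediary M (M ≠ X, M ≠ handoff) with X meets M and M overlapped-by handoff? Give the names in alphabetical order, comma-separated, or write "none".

Target handoff = [t=901, t=1095].
Intermediaries M with M overlapped-by handoff: none.
Union: none.

none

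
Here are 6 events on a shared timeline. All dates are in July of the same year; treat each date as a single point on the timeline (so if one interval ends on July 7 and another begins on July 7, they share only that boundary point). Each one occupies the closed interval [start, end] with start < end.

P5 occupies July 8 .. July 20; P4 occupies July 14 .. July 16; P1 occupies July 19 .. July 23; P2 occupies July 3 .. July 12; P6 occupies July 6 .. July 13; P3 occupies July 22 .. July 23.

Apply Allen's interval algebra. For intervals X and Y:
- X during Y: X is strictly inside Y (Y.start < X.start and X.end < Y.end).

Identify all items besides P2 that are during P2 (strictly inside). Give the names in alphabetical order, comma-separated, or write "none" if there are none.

Target P2 = [July 3, July 12].
P1 [July 19, July 23] → after → no.
P3 [July 22, July 23] → after → no.
P4 [July 14, July 16] → after → no.
P5 [July 8, July 20] → overlapped-by → no.
P6 [July 6, July 13] → overlapped-by → no.
Result: none.

none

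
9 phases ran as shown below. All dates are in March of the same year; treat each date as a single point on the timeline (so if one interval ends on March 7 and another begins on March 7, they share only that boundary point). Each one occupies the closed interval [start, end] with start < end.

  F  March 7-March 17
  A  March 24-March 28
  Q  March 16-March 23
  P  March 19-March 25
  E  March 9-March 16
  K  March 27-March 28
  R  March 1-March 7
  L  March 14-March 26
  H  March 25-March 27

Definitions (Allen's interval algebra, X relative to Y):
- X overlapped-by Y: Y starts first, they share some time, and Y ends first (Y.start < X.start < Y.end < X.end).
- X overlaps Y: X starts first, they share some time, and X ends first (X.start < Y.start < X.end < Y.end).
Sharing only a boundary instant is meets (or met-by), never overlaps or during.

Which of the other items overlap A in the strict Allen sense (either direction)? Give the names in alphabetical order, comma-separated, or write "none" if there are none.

L, P

Target A = [March 24, March 28].
E [March 9, March 16] → before → no.
F [March 7, March 17] → before → no.
H [March 25, March 27] → during → no.
K [March 27, March 28] → finishes → no.
L [March 14, March 26] → overlaps → yes.
P [March 19, March 25] → overlaps → yes.
Q [March 16, March 23] → before → no.
R [March 1, March 7] → before → no.
Result: L, P.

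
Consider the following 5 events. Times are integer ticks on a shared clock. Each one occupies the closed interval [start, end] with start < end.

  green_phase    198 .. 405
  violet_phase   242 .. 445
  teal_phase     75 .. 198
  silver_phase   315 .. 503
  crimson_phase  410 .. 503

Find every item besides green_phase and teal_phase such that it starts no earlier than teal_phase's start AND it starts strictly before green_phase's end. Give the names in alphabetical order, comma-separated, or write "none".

silver_phase, violet_phase

Conditions: its start is no earlier than teal_phase's start (X.start >= 75) AND its start is strictly before green_phase's end (X.start < 405).
crimson_phase: start 410 >= 75? ✓; start 410 < 405? ✗ → no.
silver_phase: start 315 >= 75? ✓; start 315 < 405? ✓ → yes.
violet_phase: start 242 >= 75? ✓; start 242 < 405? ✓ → yes.
Result: silver_phase, violet_phase.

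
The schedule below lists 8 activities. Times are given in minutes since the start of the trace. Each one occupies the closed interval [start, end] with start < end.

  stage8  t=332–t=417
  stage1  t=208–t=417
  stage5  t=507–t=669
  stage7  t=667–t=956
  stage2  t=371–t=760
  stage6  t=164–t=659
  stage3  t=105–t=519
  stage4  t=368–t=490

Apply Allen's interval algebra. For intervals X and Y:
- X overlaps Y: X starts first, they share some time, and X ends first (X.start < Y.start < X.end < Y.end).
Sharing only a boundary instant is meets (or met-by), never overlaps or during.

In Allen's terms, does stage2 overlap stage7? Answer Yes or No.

Yes

stage2 = [t=371, t=760], stage7 = [t=667, t=956].
Actual relation of stage2 to stage7: overlaps.
Asked whether 'overlaps' holds → Yes.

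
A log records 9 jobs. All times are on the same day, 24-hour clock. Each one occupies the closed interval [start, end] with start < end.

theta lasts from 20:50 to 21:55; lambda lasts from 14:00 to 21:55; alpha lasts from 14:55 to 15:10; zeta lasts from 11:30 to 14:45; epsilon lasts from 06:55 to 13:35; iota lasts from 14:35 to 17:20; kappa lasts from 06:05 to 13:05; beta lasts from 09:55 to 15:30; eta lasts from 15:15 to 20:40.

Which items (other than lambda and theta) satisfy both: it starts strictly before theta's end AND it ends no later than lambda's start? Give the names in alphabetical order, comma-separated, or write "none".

Conditions: its start is strictly before theta's end (X.start < 21:55) AND its end is no later than lambda's start (X.end <= 14:00).
alpha: start 14:55 < 21:55? ✓; end 15:10 <= 14:00? ✗ → no.
beta: start 09:55 < 21:55? ✓; end 15:30 <= 14:00? ✗ → no.
epsilon: start 06:55 < 21:55? ✓; end 13:35 <= 14:00? ✓ → yes.
eta: start 15:15 < 21:55? ✓; end 20:40 <= 14:00? ✗ → no.
iota: start 14:35 < 21:55? ✓; end 17:20 <= 14:00? ✗ → no.
kappa: start 06:05 < 21:55? ✓; end 13:05 <= 14:00? ✓ → yes.
zeta: start 11:30 < 21:55? ✓; end 14:45 <= 14:00? ✗ → no.
Result: epsilon, kappa.

epsilon, kappa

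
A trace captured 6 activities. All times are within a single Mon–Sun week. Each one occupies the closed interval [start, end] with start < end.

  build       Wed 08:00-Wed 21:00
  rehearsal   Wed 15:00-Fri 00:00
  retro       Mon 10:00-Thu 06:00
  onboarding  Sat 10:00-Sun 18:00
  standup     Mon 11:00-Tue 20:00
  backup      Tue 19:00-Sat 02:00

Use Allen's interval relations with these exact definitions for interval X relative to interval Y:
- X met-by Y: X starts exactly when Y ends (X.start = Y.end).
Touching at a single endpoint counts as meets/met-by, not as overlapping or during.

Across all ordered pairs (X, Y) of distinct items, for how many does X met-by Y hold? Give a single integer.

Checking all 30 ordered pairs for relation 'met-by'; matching pairs in alphabetical order:
No pair satisfies it.
Count: 0.

0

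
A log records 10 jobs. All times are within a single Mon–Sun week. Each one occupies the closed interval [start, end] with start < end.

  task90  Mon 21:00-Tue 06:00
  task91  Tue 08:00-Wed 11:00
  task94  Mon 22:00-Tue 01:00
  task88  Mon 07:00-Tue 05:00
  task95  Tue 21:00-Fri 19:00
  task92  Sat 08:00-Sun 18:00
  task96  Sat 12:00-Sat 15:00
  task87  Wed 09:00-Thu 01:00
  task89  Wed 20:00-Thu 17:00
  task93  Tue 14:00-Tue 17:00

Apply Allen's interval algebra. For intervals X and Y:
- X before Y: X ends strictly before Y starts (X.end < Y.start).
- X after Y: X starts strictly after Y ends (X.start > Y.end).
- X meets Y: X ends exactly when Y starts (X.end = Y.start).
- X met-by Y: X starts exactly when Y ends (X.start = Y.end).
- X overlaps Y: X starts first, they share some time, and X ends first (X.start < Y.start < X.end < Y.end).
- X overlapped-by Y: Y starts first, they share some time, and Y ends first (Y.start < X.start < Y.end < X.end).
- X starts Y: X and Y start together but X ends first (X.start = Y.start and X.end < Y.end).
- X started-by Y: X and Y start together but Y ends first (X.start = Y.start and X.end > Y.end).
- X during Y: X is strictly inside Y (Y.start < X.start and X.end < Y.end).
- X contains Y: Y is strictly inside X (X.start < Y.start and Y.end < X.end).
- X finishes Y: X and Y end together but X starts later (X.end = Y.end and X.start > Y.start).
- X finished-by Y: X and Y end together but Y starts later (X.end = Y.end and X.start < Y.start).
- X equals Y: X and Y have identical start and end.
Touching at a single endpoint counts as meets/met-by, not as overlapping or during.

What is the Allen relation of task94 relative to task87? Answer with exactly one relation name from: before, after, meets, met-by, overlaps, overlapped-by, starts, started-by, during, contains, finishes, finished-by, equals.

task94 = [Mon 22:00, Tue 01:00]; task87 = [Wed 09:00, Thu 01:00].
Compare endpoints: task94.start < task87.start, task94.start < task87.end, task94.end < task87.start, task94.end < task87.end.
That pattern is 'before'.

before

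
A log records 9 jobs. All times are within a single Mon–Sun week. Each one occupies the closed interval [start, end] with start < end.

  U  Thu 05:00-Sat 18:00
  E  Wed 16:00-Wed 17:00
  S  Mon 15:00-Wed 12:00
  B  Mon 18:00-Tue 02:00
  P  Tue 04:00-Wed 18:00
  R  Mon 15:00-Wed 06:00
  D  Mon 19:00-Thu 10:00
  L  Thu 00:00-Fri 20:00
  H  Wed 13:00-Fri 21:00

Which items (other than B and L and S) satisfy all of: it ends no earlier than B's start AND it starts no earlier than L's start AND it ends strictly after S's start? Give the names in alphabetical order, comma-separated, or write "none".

U

Conditions: its end is no earlier than B's start (X.end >= Mon 18:00) AND its start is no earlier than L's start (X.start >= Thu 00:00) AND its end is strictly after S's start (X.end > Mon 15:00).
D: end Thu 10:00 >= Mon 18:00? ✓; start Mon 19:00 >= Thu 00:00? ✗; end Thu 10:00 > Mon 15:00? ✓ → no.
E: end Wed 17:00 >= Mon 18:00? ✓; start Wed 16:00 >= Thu 00:00? ✗; end Wed 17:00 > Mon 15:00? ✓ → no.
H: end Fri 21:00 >= Mon 18:00? ✓; start Wed 13:00 >= Thu 00:00? ✗; end Fri 21:00 > Mon 15:00? ✓ → no.
P: end Wed 18:00 >= Mon 18:00? ✓; start Tue 04:00 >= Thu 00:00? ✗; end Wed 18:00 > Mon 15:00? ✓ → no.
R: end Wed 06:00 >= Mon 18:00? ✓; start Mon 15:00 >= Thu 00:00? ✗; end Wed 06:00 > Mon 15:00? ✓ → no.
U: end Sat 18:00 >= Mon 18:00? ✓; start Thu 05:00 >= Thu 00:00? ✓; end Sat 18:00 > Mon 15:00? ✓ → yes.
Result: U.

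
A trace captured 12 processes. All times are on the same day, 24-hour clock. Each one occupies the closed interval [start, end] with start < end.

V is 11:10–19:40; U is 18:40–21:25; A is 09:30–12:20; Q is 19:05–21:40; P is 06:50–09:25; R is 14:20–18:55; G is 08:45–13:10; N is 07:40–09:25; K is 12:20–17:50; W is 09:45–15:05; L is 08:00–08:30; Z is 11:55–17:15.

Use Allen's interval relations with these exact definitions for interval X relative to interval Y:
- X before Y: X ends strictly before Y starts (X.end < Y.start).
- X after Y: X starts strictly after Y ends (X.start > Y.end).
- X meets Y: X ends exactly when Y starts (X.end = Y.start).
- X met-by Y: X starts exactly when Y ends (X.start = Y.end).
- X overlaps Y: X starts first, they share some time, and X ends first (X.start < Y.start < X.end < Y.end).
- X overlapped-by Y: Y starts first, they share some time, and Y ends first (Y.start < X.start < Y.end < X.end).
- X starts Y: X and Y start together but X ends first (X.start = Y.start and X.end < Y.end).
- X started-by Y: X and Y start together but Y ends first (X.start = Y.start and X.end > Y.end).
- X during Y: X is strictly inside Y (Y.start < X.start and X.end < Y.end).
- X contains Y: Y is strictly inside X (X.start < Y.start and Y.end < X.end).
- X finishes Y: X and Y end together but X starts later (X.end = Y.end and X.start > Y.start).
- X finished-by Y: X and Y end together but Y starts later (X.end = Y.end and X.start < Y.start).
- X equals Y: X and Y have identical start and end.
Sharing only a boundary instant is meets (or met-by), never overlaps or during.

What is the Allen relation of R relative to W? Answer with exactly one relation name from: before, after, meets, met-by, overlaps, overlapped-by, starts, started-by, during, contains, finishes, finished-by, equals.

R = [14:20, 18:55]; W = [09:45, 15:05].
Compare endpoints: R.start > W.start, R.start < W.end, R.end > W.start, R.end > W.end.
That pattern is 'overlapped-by'.

overlapped-by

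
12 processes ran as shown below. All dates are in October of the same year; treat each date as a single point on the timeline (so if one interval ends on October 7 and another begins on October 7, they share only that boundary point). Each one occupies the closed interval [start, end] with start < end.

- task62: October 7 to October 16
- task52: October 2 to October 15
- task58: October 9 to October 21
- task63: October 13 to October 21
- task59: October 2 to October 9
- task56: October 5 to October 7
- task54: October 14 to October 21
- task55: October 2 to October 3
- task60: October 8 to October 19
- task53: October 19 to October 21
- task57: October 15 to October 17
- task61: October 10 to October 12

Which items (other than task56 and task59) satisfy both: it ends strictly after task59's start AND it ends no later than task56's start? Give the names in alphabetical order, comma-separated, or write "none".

Conditions: its end is strictly after task59's start (X.end > October 2) AND its end is no later than task56's start (X.end <= October 5).
task52: end October 15 > October 2? ✓; end October 15 <= October 5? ✗ → no.
task53: end October 21 > October 2? ✓; end October 21 <= October 5? ✗ → no.
task54: end October 21 > October 2? ✓; end October 21 <= October 5? ✗ → no.
task55: end October 3 > October 2? ✓; end October 3 <= October 5? ✓ → yes.
task57: end October 17 > October 2? ✓; end October 17 <= October 5? ✗ → no.
task58: end October 21 > October 2? ✓; end October 21 <= October 5? ✗ → no.
task60: end October 19 > October 2? ✓; end October 19 <= October 5? ✗ → no.
task61: end October 12 > October 2? ✓; end October 12 <= October 5? ✗ → no.
task62: end October 16 > October 2? ✓; end October 16 <= October 5? ✗ → no.
task63: end October 21 > October 2? ✓; end October 21 <= October 5? ✗ → no.
Result: task55.

task55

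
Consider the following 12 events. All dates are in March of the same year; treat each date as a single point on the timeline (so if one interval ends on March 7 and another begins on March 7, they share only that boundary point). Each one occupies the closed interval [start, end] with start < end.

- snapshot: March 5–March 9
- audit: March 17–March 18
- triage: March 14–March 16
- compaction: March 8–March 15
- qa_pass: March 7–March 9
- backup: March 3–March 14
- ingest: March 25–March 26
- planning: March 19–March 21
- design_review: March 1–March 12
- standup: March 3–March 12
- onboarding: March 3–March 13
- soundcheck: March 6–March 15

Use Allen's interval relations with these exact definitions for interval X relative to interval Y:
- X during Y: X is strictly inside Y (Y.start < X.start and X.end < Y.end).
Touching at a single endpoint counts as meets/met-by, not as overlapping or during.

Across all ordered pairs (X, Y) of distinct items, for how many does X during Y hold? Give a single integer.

9

Checking all 132 ordered pairs for relation 'during'; matching pairs in alphabetical order:
(qa_pass, backup): qa_pass during backup ✓
(qa_pass, design_review): qa_pass during design_review ✓
(qa_pass, onboarding): qa_pass during onboarding ✓
(qa_pass, soundcheck): qa_pass during soundcheck ✓
(qa_pass, standup): qa_pass during standup ✓
(snapshot, backup): snapshot during backup ✓
(snapshot, design_review): snapshot during design_review ✓
(snapshot, onboarding): snapshot during onboarding ✓
(snapshot, standup): snapshot during standup ✓
Count: 9.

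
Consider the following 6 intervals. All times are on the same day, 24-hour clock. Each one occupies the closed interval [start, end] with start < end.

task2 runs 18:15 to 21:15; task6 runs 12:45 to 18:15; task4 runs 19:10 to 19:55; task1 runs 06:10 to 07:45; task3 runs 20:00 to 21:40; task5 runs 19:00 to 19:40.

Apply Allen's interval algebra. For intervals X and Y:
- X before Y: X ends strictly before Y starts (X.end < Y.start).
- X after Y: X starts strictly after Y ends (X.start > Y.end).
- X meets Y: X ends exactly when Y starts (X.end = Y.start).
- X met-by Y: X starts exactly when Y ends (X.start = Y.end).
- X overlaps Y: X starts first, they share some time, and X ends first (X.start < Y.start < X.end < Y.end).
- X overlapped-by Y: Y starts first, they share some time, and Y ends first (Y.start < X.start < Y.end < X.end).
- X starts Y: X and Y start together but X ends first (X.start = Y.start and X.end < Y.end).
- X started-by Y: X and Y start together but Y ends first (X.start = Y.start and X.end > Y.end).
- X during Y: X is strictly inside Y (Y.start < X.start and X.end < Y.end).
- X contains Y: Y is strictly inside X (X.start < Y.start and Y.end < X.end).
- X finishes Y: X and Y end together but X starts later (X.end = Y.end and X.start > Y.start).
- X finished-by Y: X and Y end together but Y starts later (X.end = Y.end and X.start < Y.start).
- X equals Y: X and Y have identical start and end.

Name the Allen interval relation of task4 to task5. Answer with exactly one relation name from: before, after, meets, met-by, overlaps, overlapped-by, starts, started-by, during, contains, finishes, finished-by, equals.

task4 = [19:10, 19:55]; task5 = [19:00, 19:40].
Compare endpoints: task4.start > task5.start, task4.start < task5.end, task4.end > task5.start, task4.end > task5.end.
That pattern is 'overlapped-by'.

overlapped-by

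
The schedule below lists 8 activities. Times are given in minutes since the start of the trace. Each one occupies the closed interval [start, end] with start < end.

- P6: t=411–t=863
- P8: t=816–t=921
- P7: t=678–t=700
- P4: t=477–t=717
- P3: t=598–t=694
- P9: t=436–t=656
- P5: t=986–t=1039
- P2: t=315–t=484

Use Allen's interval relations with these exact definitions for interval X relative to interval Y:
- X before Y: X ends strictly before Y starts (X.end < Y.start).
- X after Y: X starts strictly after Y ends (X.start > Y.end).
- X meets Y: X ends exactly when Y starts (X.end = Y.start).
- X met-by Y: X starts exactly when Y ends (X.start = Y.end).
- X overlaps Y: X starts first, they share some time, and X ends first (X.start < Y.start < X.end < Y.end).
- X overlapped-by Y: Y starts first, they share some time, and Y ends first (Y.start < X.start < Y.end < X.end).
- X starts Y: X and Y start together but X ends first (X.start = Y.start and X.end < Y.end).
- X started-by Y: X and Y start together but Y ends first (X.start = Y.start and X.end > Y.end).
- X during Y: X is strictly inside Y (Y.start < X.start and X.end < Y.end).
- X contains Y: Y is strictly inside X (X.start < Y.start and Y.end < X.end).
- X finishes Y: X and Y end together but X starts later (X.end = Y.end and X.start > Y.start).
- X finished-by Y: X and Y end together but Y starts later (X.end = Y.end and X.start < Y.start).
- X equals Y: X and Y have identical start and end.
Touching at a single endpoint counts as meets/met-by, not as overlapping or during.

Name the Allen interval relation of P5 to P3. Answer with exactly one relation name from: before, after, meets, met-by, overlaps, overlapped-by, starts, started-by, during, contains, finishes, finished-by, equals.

after

P5 = [t=986, t=1039]; P3 = [t=598, t=694].
Compare endpoints: P5.start > P3.start, P5.start > P3.end, P5.end > P3.start, P5.end > P3.end.
That pattern is 'after'.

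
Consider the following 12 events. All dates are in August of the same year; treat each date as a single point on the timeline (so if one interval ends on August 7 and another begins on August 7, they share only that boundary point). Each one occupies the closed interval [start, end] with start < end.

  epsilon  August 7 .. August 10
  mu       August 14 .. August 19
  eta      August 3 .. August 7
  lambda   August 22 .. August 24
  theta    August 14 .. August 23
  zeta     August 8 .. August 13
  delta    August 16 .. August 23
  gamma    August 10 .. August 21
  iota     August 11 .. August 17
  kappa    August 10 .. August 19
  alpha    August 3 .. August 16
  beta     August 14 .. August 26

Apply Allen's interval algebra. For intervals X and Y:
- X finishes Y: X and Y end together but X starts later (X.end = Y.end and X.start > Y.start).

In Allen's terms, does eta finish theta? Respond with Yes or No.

No

eta = [August 3, August 7], theta = [August 14, August 23].
Actual relation of eta to theta: before.
Asked whether 'finishes' holds → No.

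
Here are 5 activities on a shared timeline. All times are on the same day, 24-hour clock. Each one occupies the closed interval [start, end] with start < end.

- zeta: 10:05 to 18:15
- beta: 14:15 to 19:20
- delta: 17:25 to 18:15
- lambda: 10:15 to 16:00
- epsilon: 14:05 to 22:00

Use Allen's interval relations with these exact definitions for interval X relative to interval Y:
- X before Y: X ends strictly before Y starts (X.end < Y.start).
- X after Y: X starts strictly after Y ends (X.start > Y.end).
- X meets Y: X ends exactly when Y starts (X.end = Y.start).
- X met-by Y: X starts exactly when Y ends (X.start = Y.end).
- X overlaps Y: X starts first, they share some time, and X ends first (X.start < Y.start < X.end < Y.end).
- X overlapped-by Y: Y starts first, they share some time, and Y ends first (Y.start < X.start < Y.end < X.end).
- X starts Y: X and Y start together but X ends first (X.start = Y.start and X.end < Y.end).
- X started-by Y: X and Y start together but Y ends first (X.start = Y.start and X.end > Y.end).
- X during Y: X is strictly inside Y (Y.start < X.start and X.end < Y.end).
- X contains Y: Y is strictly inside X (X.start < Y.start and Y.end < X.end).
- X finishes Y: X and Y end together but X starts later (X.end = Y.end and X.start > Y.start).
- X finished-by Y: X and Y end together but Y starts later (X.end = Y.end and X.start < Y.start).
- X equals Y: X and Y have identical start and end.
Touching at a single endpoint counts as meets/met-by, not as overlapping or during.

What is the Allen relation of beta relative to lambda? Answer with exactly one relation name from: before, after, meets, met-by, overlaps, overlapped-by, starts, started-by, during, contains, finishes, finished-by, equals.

overlapped-by

beta = [14:15, 19:20]; lambda = [10:15, 16:00].
Compare endpoints: beta.start > lambda.start, beta.start < lambda.end, beta.end > lambda.start, beta.end > lambda.end.
That pattern is 'overlapped-by'.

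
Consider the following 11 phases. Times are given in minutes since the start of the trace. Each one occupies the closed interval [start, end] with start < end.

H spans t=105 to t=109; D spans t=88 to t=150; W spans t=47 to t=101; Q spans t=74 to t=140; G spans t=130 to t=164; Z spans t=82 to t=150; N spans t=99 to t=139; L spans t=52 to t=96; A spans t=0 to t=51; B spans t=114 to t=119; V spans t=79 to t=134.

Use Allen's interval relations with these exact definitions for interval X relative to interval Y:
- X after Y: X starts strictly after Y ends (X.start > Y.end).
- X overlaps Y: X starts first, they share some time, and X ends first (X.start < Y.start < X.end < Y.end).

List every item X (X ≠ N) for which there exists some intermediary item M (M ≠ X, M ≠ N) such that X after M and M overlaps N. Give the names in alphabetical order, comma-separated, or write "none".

Target N = [t=99, t=139].
Intermediaries M with M overlaps N: V, W.
Via V — items with X after V: none.
Via W — items with X after W: B, G, H.
Union: B, G, H.

B, G, H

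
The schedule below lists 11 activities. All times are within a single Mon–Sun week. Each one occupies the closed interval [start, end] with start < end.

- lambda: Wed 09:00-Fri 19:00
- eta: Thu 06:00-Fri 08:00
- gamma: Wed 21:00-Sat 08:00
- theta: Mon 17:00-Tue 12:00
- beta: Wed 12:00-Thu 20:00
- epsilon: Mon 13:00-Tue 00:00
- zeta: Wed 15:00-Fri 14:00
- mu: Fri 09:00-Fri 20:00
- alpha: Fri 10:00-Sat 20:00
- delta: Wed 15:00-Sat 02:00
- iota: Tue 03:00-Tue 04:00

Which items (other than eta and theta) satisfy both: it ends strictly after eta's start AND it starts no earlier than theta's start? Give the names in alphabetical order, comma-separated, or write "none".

Conditions: its end is strictly after eta's start (X.end > Thu 06:00) AND its start is no earlier than theta's start (X.start >= Mon 17:00).
alpha: end Sat 20:00 > Thu 06:00? ✓; start Fri 10:00 >= Mon 17:00? ✓ → yes.
beta: end Thu 20:00 > Thu 06:00? ✓; start Wed 12:00 >= Mon 17:00? ✓ → yes.
delta: end Sat 02:00 > Thu 06:00? ✓; start Wed 15:00 >= Mon 17:00? ✓ → yes.
epsilon: end Tue 00:00 > Thu 06:00? ✗; start Mon 13:00 >= Mon 17:00? ✗ → no.
gamma: end Sat 08:00 > Thu 06:00? ✓; start Wed 21:00 >= Mon 17:00? ✓ → yes.
iota: end Tue 04:00 > Thu 06:00? ✗; start Tue 03:00 >= Mon 17:00? ✓ → no.
lambda: end Fri 19:00 > Thu 06:00? ✓; start Wed 09:00 >= Mon 17:00? ✓ → yes.
mu: end Fri 20:00 > Thu 06:00? ✓; start Fri 09:00 >= Mon 17:00? ✓ → yes.
zeta: end Fri 14:00 > Thu 06:00? ✓; start Wed 15:00 >= Mon 17:00? ✓ → yes.
Result: alpha, beta, delta, gamma, lambda, mu, zeta.

alpha, beta, delta, gamma, lambda, mu, zeta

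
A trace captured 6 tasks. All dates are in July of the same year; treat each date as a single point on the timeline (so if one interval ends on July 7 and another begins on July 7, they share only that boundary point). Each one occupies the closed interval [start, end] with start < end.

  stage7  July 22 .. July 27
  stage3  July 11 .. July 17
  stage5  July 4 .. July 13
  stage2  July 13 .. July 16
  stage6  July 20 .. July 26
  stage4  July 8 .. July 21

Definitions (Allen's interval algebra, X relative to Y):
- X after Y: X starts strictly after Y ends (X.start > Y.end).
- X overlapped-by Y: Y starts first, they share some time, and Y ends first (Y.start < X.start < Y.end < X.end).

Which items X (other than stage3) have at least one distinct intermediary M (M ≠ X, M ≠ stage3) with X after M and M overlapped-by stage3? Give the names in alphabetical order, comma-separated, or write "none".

Target stage3 = [July 11, July 17].
Intermediaries M with M overlapped-by stage3: none.
Union: none.

none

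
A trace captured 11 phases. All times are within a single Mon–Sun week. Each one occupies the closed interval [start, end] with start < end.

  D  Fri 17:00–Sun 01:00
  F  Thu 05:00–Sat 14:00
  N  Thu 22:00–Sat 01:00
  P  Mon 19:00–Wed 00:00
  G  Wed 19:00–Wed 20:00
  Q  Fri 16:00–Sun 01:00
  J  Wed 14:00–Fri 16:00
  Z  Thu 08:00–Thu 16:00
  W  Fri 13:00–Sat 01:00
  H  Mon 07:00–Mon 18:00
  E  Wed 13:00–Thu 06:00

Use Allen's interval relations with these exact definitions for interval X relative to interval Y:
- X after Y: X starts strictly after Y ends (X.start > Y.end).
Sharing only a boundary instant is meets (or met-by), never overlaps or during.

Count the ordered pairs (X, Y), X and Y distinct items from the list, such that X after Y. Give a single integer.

Checking all 110 ordered pairs for relation 'after'; matching pairs in alphabetical order:
(D, E): D after E ✓
(D, G): D after G ✓
(D, H): D after H ✓
(D, J): D after J ✓
(D, P): D after P ✓
(D, Z): D after Z ✓
(E, H): E after H ✓
(E, P): E after P ✓
(F, G): F after G ✓
(F, H): F after H ✓
(F, P): F after P ✓
(G, H): G after H ✓
(G, P): G after P ✓
(J, H): J after H ✓
(J, P): J after P ✓
(N, E): N after E ✓
(N, G): N after G ✓
(N, H): N after H ✓
(N, P): N after P ✓
(N, Z): N after Z ✓
(P, H): P after H ✓
(Q, E): Q after E ✓
(Q, G): Q after G ✓
(Q, H): Q after H ✓
... plus 11 further pairs not listed.
Count: 35.

35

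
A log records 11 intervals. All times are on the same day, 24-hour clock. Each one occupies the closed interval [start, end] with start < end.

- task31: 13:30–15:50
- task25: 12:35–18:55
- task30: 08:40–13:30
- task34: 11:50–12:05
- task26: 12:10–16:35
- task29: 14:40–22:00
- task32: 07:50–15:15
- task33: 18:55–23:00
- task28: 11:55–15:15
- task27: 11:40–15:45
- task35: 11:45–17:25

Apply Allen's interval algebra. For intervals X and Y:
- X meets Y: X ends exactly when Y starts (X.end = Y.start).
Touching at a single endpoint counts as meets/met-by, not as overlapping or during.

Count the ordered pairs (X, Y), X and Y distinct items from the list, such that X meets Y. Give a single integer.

Checking all 110 ordered pairs for relation 'meets'; matching pairs in alphabetical order:
(task25, task33): task25 meets task33 ✓
(task30, task31): task30 meets task31 ✓
Count: 2.

2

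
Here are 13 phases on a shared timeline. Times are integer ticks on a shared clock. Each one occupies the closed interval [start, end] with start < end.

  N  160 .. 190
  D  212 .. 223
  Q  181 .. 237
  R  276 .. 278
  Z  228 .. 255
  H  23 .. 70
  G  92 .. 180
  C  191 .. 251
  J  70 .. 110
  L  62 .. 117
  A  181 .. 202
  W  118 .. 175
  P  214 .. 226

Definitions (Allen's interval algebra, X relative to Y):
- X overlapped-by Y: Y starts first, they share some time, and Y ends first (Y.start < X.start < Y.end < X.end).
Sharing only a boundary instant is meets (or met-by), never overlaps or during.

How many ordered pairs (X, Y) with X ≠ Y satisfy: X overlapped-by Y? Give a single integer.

12

Checking all 156 ordered pairs for relation 'overlapped-by'; matching pairs in alphabetical order:
(A, N): A overlapped-by N ✓
(C, A): C overlapped-by A ✓
(C, Q): C overlapped-by Q ✓
(G, J): G overlapped-by J ✓
(G, L): G overlapped-by L ✓
(L, H): L overlapped-by H ✓
(N, G): N overlapped-by G ✓
(N, W): N overlapped-by W ✓
(P, D): P overlapped-by D ✓
(Q, N): Q overlapped-by N ✓
(Z, C): Z overlapped-by C ✓
(Z, Q): Z overlapped-by Q ✓
Count: 12.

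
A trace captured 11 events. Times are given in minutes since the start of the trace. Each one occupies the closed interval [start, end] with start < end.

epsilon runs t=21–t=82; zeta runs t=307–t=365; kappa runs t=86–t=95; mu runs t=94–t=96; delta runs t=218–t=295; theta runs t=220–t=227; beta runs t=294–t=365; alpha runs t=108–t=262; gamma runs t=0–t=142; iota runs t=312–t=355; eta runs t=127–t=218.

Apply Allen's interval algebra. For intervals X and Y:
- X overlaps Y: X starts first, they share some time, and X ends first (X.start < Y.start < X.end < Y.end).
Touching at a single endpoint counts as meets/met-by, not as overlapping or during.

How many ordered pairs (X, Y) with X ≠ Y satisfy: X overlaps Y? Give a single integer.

5

Checking all 110 ordered pairs for relation 'overlaps'; matching pairs in alphabetical order:
(alpha, delta): alpha overlaps delta ✓
(delta, beta): delta overlaps beta ✓
(gamma, alpha): gamma overlaps alpha ✓
(gamma, eta): gamma overlaps eta ✓
(kappa, mu): kappa overlaps mu ✓
Count: 5.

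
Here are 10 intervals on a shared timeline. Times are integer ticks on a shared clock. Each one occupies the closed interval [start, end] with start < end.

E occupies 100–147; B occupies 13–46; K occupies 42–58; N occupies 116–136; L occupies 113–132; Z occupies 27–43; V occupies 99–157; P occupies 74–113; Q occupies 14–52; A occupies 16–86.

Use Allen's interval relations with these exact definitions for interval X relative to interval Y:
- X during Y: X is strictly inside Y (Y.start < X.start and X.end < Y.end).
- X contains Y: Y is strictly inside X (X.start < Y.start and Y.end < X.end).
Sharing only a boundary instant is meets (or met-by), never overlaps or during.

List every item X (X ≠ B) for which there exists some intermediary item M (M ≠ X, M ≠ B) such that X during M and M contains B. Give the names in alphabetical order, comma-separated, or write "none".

none

Target B = [13, 46].
Intermediaries M with M contains B: none.
Union: none.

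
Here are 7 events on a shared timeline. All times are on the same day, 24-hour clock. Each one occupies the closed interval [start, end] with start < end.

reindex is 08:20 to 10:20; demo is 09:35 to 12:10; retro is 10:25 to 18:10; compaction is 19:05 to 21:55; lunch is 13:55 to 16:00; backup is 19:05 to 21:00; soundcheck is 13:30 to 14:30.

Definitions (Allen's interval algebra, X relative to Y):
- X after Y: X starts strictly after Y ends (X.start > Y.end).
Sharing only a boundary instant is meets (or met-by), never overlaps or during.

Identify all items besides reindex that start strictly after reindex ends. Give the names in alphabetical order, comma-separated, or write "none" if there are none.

Target reindex = [08:20, 10:20].
backup [19:05, 21:00] → after → yes.
compaction [19:05, 21:55] → after → yes.
demo [09:35, 12:10] → overlapped-by → no.
lunch [13:55, 16:00] → after → yes.
retro [10:25, 18:10] → after → yes.
soundcheck [13:30, 14:30] → after → yes.
Result: backup, compaction, lunch, retro, soundcheck.

backup, compaction, lunch, retro, soundcheck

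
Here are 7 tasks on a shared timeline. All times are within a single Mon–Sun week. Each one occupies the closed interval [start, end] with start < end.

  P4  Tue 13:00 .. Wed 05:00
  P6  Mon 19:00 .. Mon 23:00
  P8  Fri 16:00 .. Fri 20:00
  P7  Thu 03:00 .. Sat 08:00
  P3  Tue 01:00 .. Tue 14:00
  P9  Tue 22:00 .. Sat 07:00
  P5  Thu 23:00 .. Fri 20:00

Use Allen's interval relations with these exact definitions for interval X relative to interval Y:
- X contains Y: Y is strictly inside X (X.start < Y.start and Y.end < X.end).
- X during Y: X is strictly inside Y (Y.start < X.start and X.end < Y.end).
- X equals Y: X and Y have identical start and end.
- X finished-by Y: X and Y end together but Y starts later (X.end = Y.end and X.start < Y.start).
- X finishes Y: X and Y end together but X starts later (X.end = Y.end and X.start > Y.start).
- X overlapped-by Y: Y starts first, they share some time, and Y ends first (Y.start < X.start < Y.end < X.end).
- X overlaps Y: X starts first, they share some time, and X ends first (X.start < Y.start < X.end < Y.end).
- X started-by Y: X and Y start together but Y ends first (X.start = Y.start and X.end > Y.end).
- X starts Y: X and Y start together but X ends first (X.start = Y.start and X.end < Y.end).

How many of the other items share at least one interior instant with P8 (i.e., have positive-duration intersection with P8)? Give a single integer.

Target P8 = [Fri 16:00, Fri 20:00].
P3 [Tue 01:00, Tue 14:00] → before → no.
P4 [Tue 13:00, Wed 05:00] → before → no.
P5 [Thu 23:00, Fri 20:00] → finished-by → counts.
P6 [Mon 19:00, Mon 23:00] → before → no.
P7 [Thu 03:00, Sat 08:00] → contains → counts.
P9 [Tue 22:00, Sat 07:00] → contains → counts.
Total: 3.

3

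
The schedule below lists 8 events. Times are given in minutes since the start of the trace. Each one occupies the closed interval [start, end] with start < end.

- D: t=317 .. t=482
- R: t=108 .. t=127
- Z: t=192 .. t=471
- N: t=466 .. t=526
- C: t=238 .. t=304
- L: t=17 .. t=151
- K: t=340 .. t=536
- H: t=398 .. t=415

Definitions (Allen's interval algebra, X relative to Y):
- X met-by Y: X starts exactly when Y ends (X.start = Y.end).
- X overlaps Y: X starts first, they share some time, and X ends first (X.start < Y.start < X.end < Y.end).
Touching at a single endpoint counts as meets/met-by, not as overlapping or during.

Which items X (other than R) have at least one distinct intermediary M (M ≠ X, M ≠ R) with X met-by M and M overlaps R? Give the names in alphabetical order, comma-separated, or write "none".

Target R = [t=108, t=127].
Intermediaries M with M overlaps R: none.
Union: none.

none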